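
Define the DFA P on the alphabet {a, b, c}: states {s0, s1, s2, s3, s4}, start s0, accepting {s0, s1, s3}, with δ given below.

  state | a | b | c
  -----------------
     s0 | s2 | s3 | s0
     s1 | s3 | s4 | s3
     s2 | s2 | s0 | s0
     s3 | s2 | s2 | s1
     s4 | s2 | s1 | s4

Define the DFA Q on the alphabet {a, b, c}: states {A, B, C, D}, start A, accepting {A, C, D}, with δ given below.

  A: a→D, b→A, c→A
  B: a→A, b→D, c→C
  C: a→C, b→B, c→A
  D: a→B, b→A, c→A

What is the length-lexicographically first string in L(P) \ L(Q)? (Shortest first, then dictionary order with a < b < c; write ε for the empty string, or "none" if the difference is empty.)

The string aacb is accepted by P but not by Q.
No shorter string lies in the difference, and aacb is the lexicographically first length-4 string in L(P) \ L(Q).

aacb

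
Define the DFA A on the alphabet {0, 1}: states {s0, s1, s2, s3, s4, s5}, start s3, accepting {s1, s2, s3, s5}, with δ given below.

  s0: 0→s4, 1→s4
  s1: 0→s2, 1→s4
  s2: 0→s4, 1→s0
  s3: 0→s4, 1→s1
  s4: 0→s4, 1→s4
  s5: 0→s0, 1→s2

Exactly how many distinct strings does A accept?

3

The useful subgraph on states {s1, s2, s3} is acyclic, so L(A) is finite; the longest accepting path visits 3 useful states, giving maximum string length 2.
Counting accepting paths from s3 by length: 1 of length 0, 1 of length 1, 1 of length 2. Total 3.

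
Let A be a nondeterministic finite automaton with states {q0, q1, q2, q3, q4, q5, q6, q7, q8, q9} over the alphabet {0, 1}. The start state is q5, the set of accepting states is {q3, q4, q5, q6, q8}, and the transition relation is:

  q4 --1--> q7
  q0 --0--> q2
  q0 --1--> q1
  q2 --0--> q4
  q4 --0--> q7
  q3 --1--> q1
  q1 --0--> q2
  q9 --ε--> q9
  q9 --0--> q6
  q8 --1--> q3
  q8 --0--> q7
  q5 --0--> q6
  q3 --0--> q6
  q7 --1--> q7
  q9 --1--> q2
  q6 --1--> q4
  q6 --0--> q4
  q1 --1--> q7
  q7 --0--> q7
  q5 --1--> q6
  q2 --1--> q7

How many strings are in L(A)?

7

The useful subgraph on states {q4, q5, q6} is acyclic, so L(A) is finite; the longest accepting path visits 3 useful states, giving maximum string length 2.
Counting accepting paths from q5 by length: 1 of length 0, 2 of length 1, 4 of length 2. Total 7.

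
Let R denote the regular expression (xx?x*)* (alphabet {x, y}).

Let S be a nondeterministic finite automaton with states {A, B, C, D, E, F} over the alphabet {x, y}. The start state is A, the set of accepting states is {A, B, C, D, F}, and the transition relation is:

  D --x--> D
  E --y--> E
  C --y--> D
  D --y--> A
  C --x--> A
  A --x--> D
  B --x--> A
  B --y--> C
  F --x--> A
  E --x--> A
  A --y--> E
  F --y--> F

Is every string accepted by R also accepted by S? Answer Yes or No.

Yes

Converting the expression R to a DFA (subset construction, then merging equivalent states) gives the minimal DFA with states {r0, r1}, start state r0, accepting states {r0} and transitions r0: x→r0, y→r1; r1: x→r1, y→r1.
Exploring the product automaton R × S from the start pair (r0, A), following both machines on each input symbol, reaches 5 state pairs: (r0, A), (r0, D), (r1, E), (r1, A), (r1, D).
R accepts in {r0} and S accepts in {A, B, C, D, F}. The reachable pairs whose R-component is accepting are (r0, A), (r0, D); in each of them the S-component is accepting too, so the product for L(R) \ L(S) (R-component accepting, S-component rejecting) has no reachable accepting pair and the difference is empty.
Hence every string in L(R) is also in L(S).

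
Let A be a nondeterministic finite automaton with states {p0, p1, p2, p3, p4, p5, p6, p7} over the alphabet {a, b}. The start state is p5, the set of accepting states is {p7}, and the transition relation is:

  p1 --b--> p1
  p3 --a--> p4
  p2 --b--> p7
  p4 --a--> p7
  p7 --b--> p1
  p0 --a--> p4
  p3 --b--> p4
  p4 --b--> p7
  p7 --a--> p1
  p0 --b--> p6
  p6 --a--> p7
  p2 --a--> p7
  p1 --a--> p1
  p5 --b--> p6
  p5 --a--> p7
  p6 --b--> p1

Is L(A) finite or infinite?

finite

The useful states (reachable from p5 and able to reach an accepting state) are {p5, p6, p7}.
Restricted to these states the transition graph has no cycle, so every accepting path has bounded length and L is finite.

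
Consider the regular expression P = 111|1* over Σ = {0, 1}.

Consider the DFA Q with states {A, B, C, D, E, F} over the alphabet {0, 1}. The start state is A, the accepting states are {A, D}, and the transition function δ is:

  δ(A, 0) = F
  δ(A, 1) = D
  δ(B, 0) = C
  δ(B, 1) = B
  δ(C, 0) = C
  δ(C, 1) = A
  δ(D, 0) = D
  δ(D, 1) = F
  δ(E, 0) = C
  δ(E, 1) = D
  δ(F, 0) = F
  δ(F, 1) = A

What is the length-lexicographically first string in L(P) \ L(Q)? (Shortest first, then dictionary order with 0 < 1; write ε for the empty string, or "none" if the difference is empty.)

11

The string 11 is accepted by P but not by Q.
No shorter string lies in the difference, and 11 is the lexicographically first length-2 string in L(P) \ L(Q).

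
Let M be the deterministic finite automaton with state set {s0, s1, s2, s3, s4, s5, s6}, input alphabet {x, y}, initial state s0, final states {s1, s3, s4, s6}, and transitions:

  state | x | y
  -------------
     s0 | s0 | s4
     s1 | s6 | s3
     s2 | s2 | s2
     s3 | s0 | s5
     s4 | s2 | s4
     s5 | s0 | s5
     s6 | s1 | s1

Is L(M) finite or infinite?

State s0 is reachable from the start and can reach an accepting state, and it lies on the cycle s0 → s0.
Traversing that cycle any number of times yields accepted strings of unbounded length, so the language is infinite.

infinite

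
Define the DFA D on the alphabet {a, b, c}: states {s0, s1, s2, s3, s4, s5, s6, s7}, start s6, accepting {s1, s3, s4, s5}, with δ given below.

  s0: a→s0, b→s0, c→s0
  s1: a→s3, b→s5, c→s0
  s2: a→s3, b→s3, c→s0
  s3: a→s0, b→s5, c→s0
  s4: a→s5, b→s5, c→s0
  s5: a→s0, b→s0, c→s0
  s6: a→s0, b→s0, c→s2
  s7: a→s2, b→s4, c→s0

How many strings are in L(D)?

4

The useful subgraph on states {s2, s3, s5, s6} is acyclic, so L(D) is finite; the longest accepting path visits 4 useful states, giving maximum string length 3.
Counting accepting paths from s6 by length: 2 of length 2, 2 of length 3. Total 4.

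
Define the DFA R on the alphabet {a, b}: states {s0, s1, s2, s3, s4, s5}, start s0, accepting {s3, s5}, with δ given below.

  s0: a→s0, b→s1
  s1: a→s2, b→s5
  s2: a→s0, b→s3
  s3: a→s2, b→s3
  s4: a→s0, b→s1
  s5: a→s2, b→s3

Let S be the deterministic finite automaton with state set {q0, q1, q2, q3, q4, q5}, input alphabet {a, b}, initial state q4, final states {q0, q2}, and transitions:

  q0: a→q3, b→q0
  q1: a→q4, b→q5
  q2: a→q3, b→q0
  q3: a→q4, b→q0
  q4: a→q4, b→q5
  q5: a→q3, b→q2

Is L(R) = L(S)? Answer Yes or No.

Exploring the product automaton R × S from the start pair (s0, q4), following both machines on each input symbol, reaches 5 state pairs: (s0, q4), (s1, q5), (s2, q3), (s5, q2), (s3, q0).
R accepts in {s3, s5} and S accepts in {q0, q2}. In every reachable pair the two components are either both accepting — (s5, q2), (s3, q0) — or both non-accepting, so no string is accepted by exactly one of the machines: L(R) \ L(S) and L(S) \ L(R) are both empty.
Hence every string is accepted by R iff it is accepted by S, and the two languages coincide.

Yes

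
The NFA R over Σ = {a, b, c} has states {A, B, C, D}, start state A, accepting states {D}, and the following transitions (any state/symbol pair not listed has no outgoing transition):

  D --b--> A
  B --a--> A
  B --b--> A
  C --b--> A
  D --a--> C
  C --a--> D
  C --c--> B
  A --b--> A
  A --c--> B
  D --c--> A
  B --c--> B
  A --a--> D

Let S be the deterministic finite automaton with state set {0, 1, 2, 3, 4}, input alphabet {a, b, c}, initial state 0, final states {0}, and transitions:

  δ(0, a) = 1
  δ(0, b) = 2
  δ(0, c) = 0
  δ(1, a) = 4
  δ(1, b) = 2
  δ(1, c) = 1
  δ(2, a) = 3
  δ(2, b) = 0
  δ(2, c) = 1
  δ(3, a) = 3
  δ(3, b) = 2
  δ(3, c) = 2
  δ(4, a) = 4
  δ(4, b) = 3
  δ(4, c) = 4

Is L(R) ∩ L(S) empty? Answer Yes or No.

Exploring the product automaton R × S from the start pair (A, 0), following both machines on each input symbol, reaches 14 state pairs: (A, 0), (D, 1), (A, 2), (B, 0), (C, 4), (A, 1), (D, 3), (B, 1), (D, 4), (A, 3), (B, 4), (C, 3), (A, 4), (B, 2).
R accepts in {D} and S accepts in {0}; no reachable pair has both components accepting, so no string drives both machines to acceptance simultaneously and L(R) ∩ L(S) = ∅.
So no string is accepted by both, and the intersection is empty.

Yes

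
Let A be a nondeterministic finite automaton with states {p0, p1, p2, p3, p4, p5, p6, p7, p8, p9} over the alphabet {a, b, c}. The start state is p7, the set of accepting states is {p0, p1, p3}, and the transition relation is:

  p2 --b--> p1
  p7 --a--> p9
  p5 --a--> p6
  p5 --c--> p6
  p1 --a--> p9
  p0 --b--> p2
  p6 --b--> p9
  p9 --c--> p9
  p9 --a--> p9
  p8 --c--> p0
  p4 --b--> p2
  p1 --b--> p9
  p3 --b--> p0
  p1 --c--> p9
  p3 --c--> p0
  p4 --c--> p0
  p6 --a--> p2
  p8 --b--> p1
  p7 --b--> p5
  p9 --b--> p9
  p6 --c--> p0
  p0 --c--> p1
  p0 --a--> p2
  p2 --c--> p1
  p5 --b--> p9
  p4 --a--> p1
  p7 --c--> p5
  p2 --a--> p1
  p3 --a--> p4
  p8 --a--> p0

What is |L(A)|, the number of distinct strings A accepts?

The useful subgraph on states {p0, p1, p2, p5, p6, p7} is acyclic, so L(A) is finite; the longest accepting path visits 6 useful states, giving maximum string length 5.
Counting accepting paths from p7 by length: 4 of length 3, 16 of length 4, 24 of length 5. Total 44.

44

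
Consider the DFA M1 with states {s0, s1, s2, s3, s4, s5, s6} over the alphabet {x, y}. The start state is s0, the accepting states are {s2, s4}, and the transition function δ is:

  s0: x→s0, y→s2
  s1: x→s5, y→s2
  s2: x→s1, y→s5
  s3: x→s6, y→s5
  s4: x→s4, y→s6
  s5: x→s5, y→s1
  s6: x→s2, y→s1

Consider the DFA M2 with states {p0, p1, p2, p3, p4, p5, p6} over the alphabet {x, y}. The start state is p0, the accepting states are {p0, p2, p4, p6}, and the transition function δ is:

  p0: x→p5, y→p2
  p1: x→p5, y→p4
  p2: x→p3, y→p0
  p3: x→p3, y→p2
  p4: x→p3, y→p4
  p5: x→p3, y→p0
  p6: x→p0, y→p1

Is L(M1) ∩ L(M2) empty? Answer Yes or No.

No

The string y is accepted by both M1 and M2.
Hence L(M1) ∩ L(M2) ≠ ∅.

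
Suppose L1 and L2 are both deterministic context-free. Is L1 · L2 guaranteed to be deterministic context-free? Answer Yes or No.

No

Take L₁ = {ε, c} (finite, hence regular and DCFL) and L₂ = {c aⁿbⁿ : n≥0} ∪ {cc aⁿb²ⁿ : n≥0} (a DCFL: the number of leading c's tells the DPDA whether to pop one stack symbol per b or per two b's). Then L₁L₂ ∩ cca⁺b* = {cc aⁿbⁿ : n≥1} ∪ {cc aⁿb²ⁿ : n≥1}. If L₁L₂ were a DCFL, so would be this intersection with a regular set, and a DPDA for it started from its configuration after reading cc would accept {aⁿbⁿ : n≥1} ∪ {aⁿb²ⁿ : n≥1}, which no deterministic PDA accepts (a DPDA for it would have a single run on aⁿb²ⁿ, accepting after the prefix aⁿbⁿ and accepting again after n more b's; an ordinary PDA that simulates it on a's and b's and, at any moment when it is accepting, may switch to reading only a fresh letter d while feeding each d to the simulation as a b, would accept aⁱbʲdᵏ (k≥1) exactly when both aⁱbʲ and aⁱbʲ⁺ᵏ are in the language, i.e. its language intersected with the regular set a*b*d⁺ would be exactly {aⁿbⁿdⁿ : n≥1} — impossible, since context-free languages are closed under intersection with regular sets and {aⁿbⁿdⁿ} is not context-free). Hence L₁L₂ is not a DCFL.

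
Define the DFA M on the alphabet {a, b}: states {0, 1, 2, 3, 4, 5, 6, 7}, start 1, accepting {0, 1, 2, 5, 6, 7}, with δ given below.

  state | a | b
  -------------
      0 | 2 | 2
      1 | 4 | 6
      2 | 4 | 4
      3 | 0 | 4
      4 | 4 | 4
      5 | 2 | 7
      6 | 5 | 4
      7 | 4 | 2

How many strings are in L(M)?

The useful subgraph on states {1, 2, 5, 6, 7} is acyclic, so L(M) is finite; the longest accepting path visits 5 useful states, giving maximum string length 4.
Counting accepting paths from 1 by length: 1 of length 0, 1 of length 1, 1 of length 2, 2 of length 3, 1 of length 4. Total 6.

6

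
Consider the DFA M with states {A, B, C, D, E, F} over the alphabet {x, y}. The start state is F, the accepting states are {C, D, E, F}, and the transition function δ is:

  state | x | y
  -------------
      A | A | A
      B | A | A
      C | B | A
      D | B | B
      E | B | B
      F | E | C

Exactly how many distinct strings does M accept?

3

The useful subgraph on states {C, E, F} is acyclic, so L(M) is finite; the longest accepting path visits 2 useful states, giving maximum string length 1.
Counting accepting paths from F by length: 1 of length 0, 2 of length 1. Total 3.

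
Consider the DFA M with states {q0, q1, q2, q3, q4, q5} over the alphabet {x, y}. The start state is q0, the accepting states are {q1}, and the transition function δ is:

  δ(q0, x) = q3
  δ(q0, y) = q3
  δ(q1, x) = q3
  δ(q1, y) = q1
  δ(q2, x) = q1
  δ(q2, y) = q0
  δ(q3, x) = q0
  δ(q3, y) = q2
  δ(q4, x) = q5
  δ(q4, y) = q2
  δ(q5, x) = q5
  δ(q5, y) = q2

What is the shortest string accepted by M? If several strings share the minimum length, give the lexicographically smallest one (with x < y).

xyx

A breadth-first search from q0 reaches an accepting state first via the path q0 → q3 → q2 → q1 on input xyx.
No string of length < 3 is accepted (BFS exhausts all shorter strings without reaching an accepting state), and xyx is the lexicographically least accepting string of length 3.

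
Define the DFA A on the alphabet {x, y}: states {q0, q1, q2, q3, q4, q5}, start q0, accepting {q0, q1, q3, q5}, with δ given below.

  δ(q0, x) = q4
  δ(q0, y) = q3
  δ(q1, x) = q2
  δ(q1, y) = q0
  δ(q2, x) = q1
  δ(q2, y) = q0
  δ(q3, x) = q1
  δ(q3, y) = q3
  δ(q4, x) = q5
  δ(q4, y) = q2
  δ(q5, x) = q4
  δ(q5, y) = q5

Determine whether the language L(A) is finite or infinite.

State q0 is reachable from the start and can reach an accepting state, and it lies on the cycle q0 → q3 → q1 → q0.
Traversing that cycle any number of times yields accepted strings of unbounded length, so the language is infinite.

infinite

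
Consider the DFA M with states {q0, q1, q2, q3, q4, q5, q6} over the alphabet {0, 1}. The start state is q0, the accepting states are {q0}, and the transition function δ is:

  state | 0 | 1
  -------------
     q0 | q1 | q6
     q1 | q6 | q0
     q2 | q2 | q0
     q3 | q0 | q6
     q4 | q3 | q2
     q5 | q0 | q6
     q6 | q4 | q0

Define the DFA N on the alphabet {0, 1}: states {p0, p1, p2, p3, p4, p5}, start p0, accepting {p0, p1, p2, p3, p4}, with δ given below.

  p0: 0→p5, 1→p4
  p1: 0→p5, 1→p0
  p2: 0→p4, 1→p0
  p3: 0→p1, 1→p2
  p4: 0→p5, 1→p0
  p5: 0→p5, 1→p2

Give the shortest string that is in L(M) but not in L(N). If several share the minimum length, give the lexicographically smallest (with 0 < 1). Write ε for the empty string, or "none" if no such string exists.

1000

The string 1000 is accepted by M but not by N.
No shorter string lies in the difference, and 1000 is the lexicographically first length-4 string in L(M) \ L(N).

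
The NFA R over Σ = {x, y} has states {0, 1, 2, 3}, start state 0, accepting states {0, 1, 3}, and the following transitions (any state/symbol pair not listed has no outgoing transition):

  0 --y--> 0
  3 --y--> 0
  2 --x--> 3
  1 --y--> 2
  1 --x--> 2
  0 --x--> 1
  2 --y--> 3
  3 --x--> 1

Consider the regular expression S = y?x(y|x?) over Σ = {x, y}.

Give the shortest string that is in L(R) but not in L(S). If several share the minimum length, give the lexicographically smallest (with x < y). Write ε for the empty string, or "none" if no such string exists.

The empty string ε is accepted by R but not by S.
Since ε is the unique shortest string, it is the required witness.

ε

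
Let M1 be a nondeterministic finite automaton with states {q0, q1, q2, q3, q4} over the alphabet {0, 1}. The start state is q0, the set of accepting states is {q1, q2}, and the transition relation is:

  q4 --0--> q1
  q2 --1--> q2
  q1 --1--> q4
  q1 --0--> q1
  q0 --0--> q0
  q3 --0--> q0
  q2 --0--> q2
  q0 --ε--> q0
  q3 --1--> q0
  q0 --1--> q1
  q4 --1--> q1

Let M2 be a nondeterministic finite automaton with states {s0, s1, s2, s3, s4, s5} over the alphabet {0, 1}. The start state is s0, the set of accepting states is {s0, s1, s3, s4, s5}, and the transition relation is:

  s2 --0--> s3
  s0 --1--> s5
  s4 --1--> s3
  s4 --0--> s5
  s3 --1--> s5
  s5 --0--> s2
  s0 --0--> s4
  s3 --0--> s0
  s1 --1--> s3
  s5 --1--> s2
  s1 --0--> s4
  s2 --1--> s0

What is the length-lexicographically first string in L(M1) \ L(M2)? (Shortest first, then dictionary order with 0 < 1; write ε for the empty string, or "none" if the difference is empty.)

10

The string 10 is accepted by M1 but not by M2.
No shorter string lies in the difference, and 10 is the lexicographically first length-2 string in L(M1) \ L(M2).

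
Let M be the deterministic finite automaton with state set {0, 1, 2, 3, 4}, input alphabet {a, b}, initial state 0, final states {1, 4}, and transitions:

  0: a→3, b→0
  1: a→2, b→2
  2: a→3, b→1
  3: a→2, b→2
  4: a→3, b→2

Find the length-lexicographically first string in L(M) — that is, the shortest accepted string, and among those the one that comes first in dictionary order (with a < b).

A breadth-first search from 0 reaches an accepting state first via the path 0 → 3 → 2 → 1 on input aab.
No string of length < 3 is accepted (BFS exhausts all shorter strings without reaching an accepting state), and aab is the lexicographically least accepting string of length 3.

aab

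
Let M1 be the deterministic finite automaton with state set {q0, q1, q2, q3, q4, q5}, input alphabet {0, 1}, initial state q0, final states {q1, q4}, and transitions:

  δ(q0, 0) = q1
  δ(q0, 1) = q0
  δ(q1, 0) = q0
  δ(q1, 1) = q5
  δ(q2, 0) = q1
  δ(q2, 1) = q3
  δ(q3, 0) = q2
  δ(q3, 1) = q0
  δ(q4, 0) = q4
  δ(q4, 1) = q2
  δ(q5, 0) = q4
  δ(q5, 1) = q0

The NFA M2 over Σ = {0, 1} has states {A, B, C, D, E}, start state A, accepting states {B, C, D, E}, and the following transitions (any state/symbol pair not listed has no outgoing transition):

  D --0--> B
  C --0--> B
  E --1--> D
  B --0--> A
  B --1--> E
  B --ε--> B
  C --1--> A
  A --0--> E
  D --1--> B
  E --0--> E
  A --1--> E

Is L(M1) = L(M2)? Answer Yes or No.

No

The string 0100 is accepted by M1 but rejected by M2.
So L(M1) ≠ L(M2).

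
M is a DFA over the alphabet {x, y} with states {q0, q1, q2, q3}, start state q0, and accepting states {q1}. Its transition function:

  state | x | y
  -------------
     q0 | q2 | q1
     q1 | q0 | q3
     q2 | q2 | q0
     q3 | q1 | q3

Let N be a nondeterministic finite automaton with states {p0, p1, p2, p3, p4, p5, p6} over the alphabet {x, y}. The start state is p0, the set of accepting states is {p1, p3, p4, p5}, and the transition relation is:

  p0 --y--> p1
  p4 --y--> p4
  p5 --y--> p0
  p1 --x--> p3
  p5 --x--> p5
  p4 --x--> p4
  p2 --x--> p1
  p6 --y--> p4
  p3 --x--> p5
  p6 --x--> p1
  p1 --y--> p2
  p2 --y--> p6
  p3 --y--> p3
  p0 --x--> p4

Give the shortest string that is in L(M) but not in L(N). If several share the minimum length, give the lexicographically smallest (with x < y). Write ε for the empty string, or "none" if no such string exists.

yxyxy

The string yxyxy is accepted by M but not by N.
No shorter string lies in the difference, and yxyxy is the lexicographically first length-5 string in L(M) \ L(N).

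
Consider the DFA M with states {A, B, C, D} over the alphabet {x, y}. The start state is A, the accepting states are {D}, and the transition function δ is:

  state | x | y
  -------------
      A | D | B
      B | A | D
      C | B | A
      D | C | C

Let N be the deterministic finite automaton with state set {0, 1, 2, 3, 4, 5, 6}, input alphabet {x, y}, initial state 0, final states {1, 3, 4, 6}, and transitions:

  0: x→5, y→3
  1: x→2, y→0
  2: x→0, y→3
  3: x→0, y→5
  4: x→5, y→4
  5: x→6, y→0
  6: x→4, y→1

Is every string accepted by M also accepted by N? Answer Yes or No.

No

The string x is in L(M) but not in L(N).
So L(M) ⊄ L(N).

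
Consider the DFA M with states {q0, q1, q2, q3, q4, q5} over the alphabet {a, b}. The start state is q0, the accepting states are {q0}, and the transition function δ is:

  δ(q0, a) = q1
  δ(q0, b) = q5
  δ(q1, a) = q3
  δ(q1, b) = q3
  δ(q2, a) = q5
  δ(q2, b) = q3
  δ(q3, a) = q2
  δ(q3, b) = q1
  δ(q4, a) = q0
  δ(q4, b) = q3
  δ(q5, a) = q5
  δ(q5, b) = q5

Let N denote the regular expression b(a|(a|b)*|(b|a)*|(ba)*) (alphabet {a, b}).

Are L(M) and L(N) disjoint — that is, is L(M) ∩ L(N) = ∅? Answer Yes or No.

Yes

Converting the expression N to a DFA (subset construction, then merging equivalent states) gives the minimal DFA with states {n0, n1, n2}, start state n0, accepting states {n2} and transitions n0: a→n1, b→n2; n1: a→n1, b→n1; n2: a→n2, b→n2.
Exploring the product automaton M × N from the start pair (q0, n0), following both machines on each input symbol, reaches 6 state pairs: (q0, n0), (q1, n1), (q5, n2), (q3, n1), (q2, n1), (q5, n1).
M accepts in {q0} and N accepts in {n2}; no reachable pair has both components accepting, so no string drives both machines to acceptance simultaneously and L(M) ∩ L(N) = ∅.
So no string is accepted by both, and the intersection is empty.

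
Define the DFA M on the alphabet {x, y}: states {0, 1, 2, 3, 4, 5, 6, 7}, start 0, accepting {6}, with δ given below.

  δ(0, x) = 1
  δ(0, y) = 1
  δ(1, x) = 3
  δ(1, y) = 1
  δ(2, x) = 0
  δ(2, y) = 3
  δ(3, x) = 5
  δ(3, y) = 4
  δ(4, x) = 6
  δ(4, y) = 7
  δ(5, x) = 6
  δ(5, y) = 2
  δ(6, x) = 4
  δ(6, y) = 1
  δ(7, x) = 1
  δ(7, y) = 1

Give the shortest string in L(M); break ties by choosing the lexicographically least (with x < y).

xxxx

A breadth-first search from 0 reaches an accepting state first via the path 0 → 1 → 3 → 5 → 6 on input xxxx.
No string of length < 4 is accepted (BFS exhausts all shorter strings without reaching an accepting state), and xxxx is the lexicographically least accepting string of length 4.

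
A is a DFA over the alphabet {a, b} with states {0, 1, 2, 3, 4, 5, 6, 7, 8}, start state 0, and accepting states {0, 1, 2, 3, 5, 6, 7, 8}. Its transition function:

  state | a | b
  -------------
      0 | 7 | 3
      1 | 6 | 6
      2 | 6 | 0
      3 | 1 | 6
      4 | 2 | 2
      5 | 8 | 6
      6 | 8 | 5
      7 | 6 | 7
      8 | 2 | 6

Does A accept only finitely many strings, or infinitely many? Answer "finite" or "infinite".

infinite

State 0 is reachable from the start and can reach an accepting state, and it lies on the cycle 0 → 3 → 1 → 6 → 8 → 2 → 0.
Traversing that cycle any number of times yields accepted strings of unbounded length, so the language is infinite.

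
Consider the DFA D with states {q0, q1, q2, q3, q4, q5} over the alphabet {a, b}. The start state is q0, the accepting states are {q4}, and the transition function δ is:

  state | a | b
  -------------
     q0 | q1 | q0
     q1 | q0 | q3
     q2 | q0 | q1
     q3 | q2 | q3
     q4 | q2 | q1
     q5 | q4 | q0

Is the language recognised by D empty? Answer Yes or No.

Yes

The states reachable from the start state are {q0, q1, q2, q3}.
None of the accepting states {q4} is reachable, so no string is accepted and L(D) = ∅.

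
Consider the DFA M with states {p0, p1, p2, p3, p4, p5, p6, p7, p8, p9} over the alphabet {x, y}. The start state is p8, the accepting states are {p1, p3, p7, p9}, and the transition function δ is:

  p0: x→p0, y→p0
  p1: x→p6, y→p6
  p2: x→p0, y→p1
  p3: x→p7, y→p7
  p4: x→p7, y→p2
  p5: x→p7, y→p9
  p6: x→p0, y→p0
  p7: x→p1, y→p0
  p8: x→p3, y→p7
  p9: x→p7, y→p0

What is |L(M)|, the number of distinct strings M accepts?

The useful subgraph on states {p1, p3, p7, p8} is acyclic, so L(M) is finite; the longest accepting path visits 4 useful states, giving maximum string length 3.
Counting accepting paths from p8 by length: 2 of length 1, 3 of length 2, 2 of length 3. Total 7.

7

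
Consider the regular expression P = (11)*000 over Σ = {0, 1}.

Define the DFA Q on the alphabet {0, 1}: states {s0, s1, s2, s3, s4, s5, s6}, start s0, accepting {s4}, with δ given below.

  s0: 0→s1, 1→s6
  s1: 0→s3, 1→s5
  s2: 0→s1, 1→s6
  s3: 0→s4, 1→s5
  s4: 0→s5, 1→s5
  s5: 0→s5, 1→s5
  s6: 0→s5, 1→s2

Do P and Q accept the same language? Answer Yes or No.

Yes

Converting the expression P to a DFA (subset construction, then merging equivalent states) gives the minimal DFA with states {p0, p1, p2, p3, p4, p5}, start state p0, accepting states {p5} and transitions p0: 0→p1, 1→p2; p1: 0→p3, 1→p4; p2: 0→p4, 1→p0; p3: 0→p5, 1→p4; p4: 0→p4, 1→p4; p5: 0→p4, 1→p4.
Exploring the product automaton P × Q from the start pair (p0, s0), following both machines on each input symbol, reaches 7 state pairs: (p0, s0), (p1, s1), (p2, s6), (p3, s3), (p4, s5), (p0, s2), (p5, s4).
P accepts in {p5} and Q accepts in {s4}. In every reachable pair the two components are either both accepting — (p5, s4) — or both non-accepting, so no string is accepted by exactly one of the machines: L(P) \ L(Q) and L(Q) \ L(P) are both empty.
Hence every string is accepted by P iff it is accepted by Q, and the two languages coincide.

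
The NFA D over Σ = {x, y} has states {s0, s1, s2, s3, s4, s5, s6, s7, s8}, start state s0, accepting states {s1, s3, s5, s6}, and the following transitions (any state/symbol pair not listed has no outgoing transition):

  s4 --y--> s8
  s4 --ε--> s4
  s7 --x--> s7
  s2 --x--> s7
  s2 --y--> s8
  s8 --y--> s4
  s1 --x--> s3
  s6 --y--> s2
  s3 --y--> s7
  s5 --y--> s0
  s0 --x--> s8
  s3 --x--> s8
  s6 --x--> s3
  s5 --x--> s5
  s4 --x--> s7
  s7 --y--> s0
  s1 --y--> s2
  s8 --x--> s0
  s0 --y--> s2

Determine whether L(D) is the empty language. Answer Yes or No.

Yes

The states reachable from the start state are {s0, s2, s4, s7, s8}.
None of the accepting states {s1, s3, s5, s6} is reachable, so no string is accepted and L(D) = ∅.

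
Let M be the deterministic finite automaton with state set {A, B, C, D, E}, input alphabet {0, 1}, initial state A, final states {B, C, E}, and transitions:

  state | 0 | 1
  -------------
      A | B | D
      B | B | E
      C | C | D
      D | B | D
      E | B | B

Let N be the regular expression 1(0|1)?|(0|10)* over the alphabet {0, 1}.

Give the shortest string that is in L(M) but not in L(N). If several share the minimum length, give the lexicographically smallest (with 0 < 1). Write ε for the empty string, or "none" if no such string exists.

The string 01 is accepted by M but not by N.
No shorter string lies in the difference, and 01 is the lexicographically first length-2 string in L(M) \ L(N).

01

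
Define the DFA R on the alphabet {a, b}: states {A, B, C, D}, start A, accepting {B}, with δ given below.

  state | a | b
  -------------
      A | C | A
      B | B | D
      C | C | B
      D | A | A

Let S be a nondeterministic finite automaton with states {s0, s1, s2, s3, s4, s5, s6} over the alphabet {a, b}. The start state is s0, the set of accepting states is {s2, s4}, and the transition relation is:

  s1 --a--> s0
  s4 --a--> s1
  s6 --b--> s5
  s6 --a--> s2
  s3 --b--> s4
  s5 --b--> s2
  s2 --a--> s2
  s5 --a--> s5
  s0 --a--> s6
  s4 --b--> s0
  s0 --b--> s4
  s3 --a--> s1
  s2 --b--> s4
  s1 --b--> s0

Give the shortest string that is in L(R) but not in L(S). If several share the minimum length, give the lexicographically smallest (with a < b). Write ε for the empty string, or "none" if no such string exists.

ab

The string ab is accepted by R but not by S.
No shorter string lies in the difference, and ab is the lexicographically first length-2 string in L(R) \ L(S).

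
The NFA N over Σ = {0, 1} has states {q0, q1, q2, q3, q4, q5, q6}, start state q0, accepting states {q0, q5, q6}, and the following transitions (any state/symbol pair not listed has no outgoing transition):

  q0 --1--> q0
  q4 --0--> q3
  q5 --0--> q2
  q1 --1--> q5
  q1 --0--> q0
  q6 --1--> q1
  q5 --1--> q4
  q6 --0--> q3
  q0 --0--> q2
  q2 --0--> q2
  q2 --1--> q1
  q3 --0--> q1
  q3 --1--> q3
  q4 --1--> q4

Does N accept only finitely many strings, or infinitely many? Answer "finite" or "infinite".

infinite

State q0 is reachable from the start and can reach an accepting state, and it lies on the cycle q0 → q0.
Traversing that cycle any number of times yields accepted strings of unbounded length, so the language is infinite.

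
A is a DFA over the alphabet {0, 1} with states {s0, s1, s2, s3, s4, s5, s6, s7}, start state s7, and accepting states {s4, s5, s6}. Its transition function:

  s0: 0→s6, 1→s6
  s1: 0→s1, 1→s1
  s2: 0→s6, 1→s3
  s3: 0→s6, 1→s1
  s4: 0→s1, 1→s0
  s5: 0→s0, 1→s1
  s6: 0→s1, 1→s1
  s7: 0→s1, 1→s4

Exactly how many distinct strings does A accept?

3

The useful subgraph on states {s0, s4, s6, s7} is acyclic, so L(A) is finite; the longest accepting path visits 4 useful states, giving maximum string length 3.
Counting accepting paths from s7 by length: 1 of length 1, 2 of length 3. Total 3.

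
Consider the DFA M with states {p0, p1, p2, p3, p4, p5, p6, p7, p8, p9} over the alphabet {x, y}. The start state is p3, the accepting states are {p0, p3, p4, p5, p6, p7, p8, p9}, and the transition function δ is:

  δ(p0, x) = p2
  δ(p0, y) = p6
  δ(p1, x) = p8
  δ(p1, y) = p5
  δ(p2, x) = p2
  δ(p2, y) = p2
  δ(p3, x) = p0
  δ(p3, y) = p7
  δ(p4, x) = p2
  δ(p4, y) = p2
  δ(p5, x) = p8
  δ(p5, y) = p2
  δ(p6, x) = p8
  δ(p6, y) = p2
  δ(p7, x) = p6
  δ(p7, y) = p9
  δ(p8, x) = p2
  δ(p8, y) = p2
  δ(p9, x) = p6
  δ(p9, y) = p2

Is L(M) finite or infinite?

The useful states (reachable from p3 and able to reach an accepting state) are {p0, p3, p6, p7, p8, p9}.
Restricted to these states the transition graph has no cycle, so every accepting path has bounded length and L is finite.

finite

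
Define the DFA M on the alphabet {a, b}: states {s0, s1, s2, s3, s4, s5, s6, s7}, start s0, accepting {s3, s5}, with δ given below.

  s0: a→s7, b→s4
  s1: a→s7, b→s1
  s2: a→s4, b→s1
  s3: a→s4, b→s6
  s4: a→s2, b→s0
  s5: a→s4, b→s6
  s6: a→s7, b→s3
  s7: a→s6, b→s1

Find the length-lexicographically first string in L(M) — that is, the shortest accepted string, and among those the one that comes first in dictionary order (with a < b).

A breadth-first search from s0 reaches an accepting state first via the path s0 → s7 → s6 → s3 on input aab.
No string of length < 3 is accepted (BFS exhausts all shorter strings without reaching an accepting state), and aab is the lexicographically least accepting string of length 3.

aab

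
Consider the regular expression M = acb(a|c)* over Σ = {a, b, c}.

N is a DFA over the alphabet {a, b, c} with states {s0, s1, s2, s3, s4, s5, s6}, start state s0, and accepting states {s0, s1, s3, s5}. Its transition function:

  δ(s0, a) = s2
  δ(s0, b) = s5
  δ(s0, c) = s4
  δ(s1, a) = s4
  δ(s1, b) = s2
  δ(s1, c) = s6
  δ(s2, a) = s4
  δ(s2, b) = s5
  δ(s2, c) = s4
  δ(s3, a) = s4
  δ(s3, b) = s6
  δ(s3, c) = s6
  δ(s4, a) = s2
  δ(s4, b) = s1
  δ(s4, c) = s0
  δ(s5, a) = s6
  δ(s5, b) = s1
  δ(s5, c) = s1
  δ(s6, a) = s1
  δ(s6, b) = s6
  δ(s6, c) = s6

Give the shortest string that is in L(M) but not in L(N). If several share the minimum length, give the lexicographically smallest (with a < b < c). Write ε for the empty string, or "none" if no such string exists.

The string acba is accepted by M but not by N.
No shorter string lies in the difference, and acba is the lexicographically first length-4 string in L(M) \ L(N).

acba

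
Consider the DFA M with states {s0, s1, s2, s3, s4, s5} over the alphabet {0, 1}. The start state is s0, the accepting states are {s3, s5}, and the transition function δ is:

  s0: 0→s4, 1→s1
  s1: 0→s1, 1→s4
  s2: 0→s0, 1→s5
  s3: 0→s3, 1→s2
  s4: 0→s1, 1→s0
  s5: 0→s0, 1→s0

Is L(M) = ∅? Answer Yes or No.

The states reachable from the start state are {s0, s1, s4}.
None of the accepting states {s3, s5} is reachable, so no string is accepted and L(M) = ∅.

Yes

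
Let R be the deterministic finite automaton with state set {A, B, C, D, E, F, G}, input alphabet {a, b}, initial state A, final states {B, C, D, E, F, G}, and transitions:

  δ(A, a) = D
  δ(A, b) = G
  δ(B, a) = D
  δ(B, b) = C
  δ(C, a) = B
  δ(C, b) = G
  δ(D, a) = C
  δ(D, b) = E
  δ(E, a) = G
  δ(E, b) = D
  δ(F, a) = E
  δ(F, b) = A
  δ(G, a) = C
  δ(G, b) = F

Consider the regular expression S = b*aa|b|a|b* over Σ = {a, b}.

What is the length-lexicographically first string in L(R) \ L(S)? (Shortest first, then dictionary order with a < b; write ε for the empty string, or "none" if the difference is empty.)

ab

The string ab is accepted by R but not by S.
No shorter string lies in the difference, and ab is the lexicographically first length-2 string in L(R) \ L(S).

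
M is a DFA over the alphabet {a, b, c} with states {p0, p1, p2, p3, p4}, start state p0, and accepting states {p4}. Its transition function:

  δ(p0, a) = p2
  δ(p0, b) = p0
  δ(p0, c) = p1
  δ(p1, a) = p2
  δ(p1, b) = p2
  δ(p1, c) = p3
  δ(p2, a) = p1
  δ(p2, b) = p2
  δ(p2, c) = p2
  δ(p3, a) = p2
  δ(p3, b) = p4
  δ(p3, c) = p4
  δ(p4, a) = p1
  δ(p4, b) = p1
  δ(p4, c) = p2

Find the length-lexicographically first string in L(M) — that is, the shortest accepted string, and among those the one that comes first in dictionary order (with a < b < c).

ccb

A breadth-first search from p0 reaches an accepting state first via the path p0 → p1 → p3 → p4 on input ccb.
No string of length < 3 is accepted (BFS exhausts all shorter strings without reaching an accepting state), and ccb is the lexicographically least accepting string of length 3.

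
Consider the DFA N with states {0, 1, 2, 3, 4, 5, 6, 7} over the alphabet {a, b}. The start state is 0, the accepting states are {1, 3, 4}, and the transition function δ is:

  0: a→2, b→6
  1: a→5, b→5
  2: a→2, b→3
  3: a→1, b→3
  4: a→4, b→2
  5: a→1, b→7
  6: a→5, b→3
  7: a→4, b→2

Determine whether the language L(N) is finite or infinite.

State 2 is reachable from the start and can reach an accepting state, and it lies on the cycle 2 → 2.
Traversing that cycle any number of times yields accepted strings of unbounded length, so the language is infinite.

infinite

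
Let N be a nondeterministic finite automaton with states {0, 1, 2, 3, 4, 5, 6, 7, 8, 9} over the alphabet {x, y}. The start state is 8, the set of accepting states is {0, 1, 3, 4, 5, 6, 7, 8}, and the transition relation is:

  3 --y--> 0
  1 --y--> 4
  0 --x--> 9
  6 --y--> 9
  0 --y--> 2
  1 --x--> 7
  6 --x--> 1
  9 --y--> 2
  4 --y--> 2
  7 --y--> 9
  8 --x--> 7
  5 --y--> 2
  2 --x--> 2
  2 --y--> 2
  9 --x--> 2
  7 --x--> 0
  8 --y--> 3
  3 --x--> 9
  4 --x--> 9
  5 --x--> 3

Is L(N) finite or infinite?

The useful states (reachable from 8 and able to reach an accepting state) are {0, 3, 7, 8}.
Restricted to these states the transition graph has no cycle, so every accepting path has bounded length and L is finite.

finite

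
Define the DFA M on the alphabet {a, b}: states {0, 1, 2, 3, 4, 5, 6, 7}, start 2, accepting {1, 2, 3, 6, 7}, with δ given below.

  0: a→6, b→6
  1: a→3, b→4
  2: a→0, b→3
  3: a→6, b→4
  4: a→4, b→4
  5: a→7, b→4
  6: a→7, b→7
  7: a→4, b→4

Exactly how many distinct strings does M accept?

The useful subgraph on states {0, 2, 3, 6, 7} is acyclic, so L(M) is finite; the longest accepting path visits 4 useful states, giving maximum string length 3.
Counting accepting paths from 2 by length: 1 of length 0, 1 of length 1, 3 of length 2, 6 of length 3. Total 11.

11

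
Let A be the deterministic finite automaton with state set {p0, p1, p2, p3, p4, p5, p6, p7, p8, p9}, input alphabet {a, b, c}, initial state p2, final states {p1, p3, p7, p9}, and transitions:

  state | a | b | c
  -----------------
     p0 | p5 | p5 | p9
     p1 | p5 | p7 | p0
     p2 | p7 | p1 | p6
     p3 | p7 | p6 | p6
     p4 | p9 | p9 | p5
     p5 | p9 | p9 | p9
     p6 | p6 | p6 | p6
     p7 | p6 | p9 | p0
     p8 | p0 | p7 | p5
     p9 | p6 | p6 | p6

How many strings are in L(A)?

The useful subgraph on states {p0, p1, p2, p5, p7, p9} is acyclic, so L(A) is finite; the longest accepting path visits 6 useful states, giving maximum string length 5.
Counting accepting paths from p2 by length: 2 of length 1, 2 of length 2, 6 of length 3, 13 of length 4, 6 of length 5. Total 29.

29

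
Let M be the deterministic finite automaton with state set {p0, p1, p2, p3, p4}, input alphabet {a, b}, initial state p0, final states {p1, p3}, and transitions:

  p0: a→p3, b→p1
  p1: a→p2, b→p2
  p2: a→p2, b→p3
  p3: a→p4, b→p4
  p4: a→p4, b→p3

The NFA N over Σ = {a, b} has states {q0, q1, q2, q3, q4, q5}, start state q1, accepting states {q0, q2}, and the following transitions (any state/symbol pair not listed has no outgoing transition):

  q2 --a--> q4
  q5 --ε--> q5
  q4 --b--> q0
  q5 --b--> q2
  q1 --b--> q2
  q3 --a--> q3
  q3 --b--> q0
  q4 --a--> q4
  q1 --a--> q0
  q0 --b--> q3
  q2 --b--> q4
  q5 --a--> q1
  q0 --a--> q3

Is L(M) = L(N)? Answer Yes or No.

Exploring the product automaton M × N from the start pair (p0, q1), following both machines on each input symbol, reaches 5 state pairs: (p0, q1), (p3, q0), (p1, q2), (p4, q3), (p2, q4).
M accepts in {p1, p3} and N accepts in {q0, q2}. In every reachable pair the two components are either both accepting — (p3, q0), (p1, q2) — or both non-accepting, so no string is accepted by exactly one of the machines: L(M) \ L(N) and L(N) \ L(M) are both empty.
Hence every string is accepted by M iff it is accepted by N, and the two languages coincide.

Yes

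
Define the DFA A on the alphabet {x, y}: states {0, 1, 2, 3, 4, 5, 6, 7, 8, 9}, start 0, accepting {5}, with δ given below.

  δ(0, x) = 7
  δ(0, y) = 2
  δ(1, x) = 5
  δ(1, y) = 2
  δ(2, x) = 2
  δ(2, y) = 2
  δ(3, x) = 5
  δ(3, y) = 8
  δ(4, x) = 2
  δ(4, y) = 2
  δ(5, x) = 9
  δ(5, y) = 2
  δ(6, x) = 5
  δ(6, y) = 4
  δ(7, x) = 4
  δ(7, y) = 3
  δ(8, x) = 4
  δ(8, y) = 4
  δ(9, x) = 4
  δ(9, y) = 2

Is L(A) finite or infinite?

The useful states (reachable from 0 and able to reach an accepting state) are {0, 3, 5, 7}.
Restricted to these states the transition graph has no cycle, so every accepting path has bounded length and L is finite.

finite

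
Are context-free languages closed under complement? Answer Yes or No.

CFLs are closed under union, so if they were also closed under complement they would be closed under intersection by De Morgan (L₁ ∩ L₂ is the complement of the union of the complements). But {aⁿbⁿcᵐ} ∩ {aᵐbⁿcⁿ} = {aⁿbⁿcⁿ} is not context-free although both operands are.

No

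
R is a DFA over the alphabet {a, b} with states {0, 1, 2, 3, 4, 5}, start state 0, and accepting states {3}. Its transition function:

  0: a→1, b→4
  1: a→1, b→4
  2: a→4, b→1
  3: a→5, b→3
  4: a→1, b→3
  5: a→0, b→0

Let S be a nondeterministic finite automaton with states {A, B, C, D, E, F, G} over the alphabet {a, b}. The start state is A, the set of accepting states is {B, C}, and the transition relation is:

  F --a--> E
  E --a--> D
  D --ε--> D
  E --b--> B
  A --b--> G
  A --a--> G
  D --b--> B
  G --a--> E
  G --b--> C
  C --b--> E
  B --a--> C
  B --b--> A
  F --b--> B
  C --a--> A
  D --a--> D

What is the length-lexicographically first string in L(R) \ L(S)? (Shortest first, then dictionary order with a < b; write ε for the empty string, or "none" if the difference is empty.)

The string abb is accepted by R but not by S.
No shorter string lies in the difference, and abb is the lexicographically first length-3 string in L(R) \ L(S).

abb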